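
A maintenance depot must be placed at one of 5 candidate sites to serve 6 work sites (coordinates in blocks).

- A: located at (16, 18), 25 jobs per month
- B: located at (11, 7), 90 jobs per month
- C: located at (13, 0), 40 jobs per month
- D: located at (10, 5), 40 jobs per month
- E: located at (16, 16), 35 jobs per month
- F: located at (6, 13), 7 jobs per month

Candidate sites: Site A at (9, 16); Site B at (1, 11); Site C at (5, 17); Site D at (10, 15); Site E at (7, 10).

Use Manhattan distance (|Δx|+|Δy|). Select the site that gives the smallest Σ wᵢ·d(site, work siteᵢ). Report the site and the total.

Site D, total 2442 blocks

Total weighted distance at each candidate:
  Site A (9, 16): total = 2782
  Site B (1, 11): total = 4079
  Site C (5, 17): total = 3875
  Site D (10, 15): total = 2442
  Site E (7, 10): total = 2568
Minimum is at Site D with total 2442 blocks.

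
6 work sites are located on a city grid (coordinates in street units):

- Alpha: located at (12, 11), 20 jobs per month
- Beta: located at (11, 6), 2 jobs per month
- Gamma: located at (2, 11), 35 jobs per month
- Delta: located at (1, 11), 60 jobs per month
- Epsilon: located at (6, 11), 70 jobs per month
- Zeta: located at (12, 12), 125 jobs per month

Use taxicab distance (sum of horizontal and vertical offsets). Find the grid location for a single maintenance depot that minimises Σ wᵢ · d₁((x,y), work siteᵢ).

Manhattan distance separates: Σwᵢ(|x−xᵢ|+|y−yᵢ|) = Σwᵢ|x−xᵢ| + Σwᵢ|y−yᵢ|, so x and y are optimised independently as 1-D weighted medians.
Total weight W = 312; half = 156.
x-coordinate, sorted with cumulative weight:
  x=1 (Delta, w=60) cum 60
  x=2 (Gamma, w=35) cum 95
  x=6 (Epsilon, w=70) cum 165  ← median
  x=11 (Beta, w=2) cum 167
  x=12 (Alpha, w=20) cum 187
  x=12 (Zeta, w=125) cum 312
⇒ x* = 6
y-coordinate, sorted with cumulative weight:
  y=6 (Beta, w=2) cum 2
  y=11 (Alpha, w=20) cum 22
  y=11 (Gamma, w=35) cum 57
  y=11 (Delta, w=60) cum 117
  y=11 (Epsilon, w=70) cum 187  ← median
  y=12 (Zeta, w=125) cum 312
⇒ y* = 11

(6, 11)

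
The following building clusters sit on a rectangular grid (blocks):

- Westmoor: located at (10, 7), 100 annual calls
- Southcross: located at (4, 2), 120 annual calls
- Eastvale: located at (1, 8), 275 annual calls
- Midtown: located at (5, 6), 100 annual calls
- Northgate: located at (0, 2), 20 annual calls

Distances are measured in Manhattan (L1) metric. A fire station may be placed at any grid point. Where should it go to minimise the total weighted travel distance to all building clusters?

Manhattan distance separates: Σwᵢ(|x−xᵢ|+|y−yᵢ|) = Σwᵢ|x−xᵢ| + Σwᵢ|y−yᵢ|, so x and y are optimised independently as 1-D weighted medians.
Total weight W = 615; half = 307.5.
x-coordinate, sorted with cumulative weight:
  x=0 (Northgate, w=20) cum 20
  x=1 (Eastvale, w=275) cum 295
  x=4 (Southcross, w=120) cum 415  ← median
  x=5 (Midtown, w=100) cum 515
  x=10 (Westmoor, w=100) cum 615
⇒ x* = 4
y-coordinate, sorted with cumulative weight:
  y=2 (Southcross, w=120) cum 120
  y=2 (Northgate, w=20) cum 140
  y=6 (Midtown, w=100) cum 240
  y=7 (Westmoor, w=100) cum 340  ← median
  y=8 (Eastvale, w=275) cum 615
⇒ y* = 7

(4, 7)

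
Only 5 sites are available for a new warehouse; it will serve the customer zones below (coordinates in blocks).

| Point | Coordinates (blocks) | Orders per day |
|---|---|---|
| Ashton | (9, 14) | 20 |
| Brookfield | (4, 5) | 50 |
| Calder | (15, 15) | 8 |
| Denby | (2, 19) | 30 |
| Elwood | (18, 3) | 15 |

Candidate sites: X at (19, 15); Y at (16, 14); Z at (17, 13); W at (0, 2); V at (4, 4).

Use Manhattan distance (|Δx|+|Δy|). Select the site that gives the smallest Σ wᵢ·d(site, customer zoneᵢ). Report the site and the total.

V, total 1261 blocks

Total weighted distance at each candidate:
  X (19, 15): total = 2327
  Y (16, 14): total = 1971
  Z (17, 13): total = 2057
  W (0, 2): total = 1849
  V (4, 4): total = 1261
Minimum is at V with total 1261 blocks.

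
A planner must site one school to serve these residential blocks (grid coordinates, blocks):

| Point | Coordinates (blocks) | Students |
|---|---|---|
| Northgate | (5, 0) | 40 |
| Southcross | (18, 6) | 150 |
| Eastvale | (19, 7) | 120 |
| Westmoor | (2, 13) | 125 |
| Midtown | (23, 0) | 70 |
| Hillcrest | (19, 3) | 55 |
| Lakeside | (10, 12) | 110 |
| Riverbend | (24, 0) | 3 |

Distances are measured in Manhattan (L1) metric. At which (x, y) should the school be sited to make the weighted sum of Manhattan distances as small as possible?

Manhattan distance separates: Σwᵢ(|x−xᵢ|+|y−yᵢ|) = Σwᵢ|x−xᵢ| + Σwᵢ|y−yᵢ|, so x and y are optimised independently as 1-D weighted medians.
Total weight W = 673; half = 336.5.
x-coordinate, sorted with cumulative weight:
  x=2 (Westmoor, w=125) cum 125
  x=5 (Northgate, w=40) cum 165
  x=10 (Lakeside, w=110) cum 275
  x=18 (Southcross, w=150) cum 425  ← median
  x=19 (Eastvale, w=120) cum 545
  x=19 (Hillcrest, w=55) cum 600
  x=23 (Midtown, w=70) cum 670
  x=24 (Riverbend, w=3) cum 673
⇒ x* = 18
y-coordinate, sorted with cumulative weight:
  y=0 (Northgate, w=40) cum 40
  y=0 (Midtown, w=70) cum 110
  y=0 (Riverbend, w=3) cum 113
  y=3 (Hillcrest, w=55) cum 168
  y=6 (Southcross, w=150) cum 318
  y=7 (Eastvale, w=120) cum 438  ← median
  y=12 (Lakeside, w=110) cum 548
  y=13 (Westmoor, w=125) cum 673
⇒ y* = 7

(18, 7)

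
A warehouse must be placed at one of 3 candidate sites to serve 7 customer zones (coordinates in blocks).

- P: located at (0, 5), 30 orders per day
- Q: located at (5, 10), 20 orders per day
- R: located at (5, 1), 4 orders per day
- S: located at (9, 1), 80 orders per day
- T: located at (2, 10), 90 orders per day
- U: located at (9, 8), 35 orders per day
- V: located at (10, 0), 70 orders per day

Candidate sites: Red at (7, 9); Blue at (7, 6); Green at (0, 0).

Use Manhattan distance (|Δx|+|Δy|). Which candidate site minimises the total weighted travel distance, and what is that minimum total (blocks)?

Total weighted distance at each candidate:
  Red (7, 9): total = 2715
  Blue (7, 6): total = 2528
  Green (0, 0): total = 3649
Minimum is at Blue with total 2528 blocks.

Blue, total 2528 blocks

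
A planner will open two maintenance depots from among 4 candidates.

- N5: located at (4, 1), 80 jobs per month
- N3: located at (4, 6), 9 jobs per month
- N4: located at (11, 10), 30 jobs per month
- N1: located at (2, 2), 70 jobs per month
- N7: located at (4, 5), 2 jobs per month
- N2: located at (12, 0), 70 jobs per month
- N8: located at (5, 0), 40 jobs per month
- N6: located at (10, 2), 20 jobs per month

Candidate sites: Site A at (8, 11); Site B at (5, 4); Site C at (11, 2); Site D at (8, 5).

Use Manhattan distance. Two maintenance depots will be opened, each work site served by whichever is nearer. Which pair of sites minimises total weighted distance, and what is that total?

{Site B, Site C}, total 1331

Evaluate every pair (each demand assigned to the nearer of the two):
  {Site B, Site C}: total = 1331
  {Site B, Site D}: total = 1831
  {Site A, Site B}: total = 1891
  {Site A, Site C}: total = 2041
  {Site C, Site D}: total = 2113
  {Site A, Site D}: total = 2493
Best pair: {Site B, Site C} with total 1331.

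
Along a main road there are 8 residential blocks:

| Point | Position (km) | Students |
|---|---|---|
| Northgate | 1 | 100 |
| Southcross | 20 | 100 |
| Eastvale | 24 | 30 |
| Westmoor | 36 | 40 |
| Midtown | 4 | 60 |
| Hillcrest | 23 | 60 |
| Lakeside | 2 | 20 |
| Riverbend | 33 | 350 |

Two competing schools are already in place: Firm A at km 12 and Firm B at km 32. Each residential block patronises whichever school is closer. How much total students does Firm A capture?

280

The indifferent point is the midpoint (12+32)/2 = 22; residential blocks left of it (closer to Firm A at 12) go to Firm A, those right go to Firm B.
  Northgate at 1 (w=100) → Firm A
  Lakeside at 2 (w=20) → Firm A
  Midtown at 4 (w=60) → Firm A
  Southcross at 20 (w=100) → Firm A
  Hillcrest at 23 (w=60) → Firm B
  Eastvale at 24 (w=30) → Firm B
  Riverbend at 33 (w=350) → Firm B
  Westmoor at 36 (w=40) → Firm B
Firm A captures 280; Firm B captures 480.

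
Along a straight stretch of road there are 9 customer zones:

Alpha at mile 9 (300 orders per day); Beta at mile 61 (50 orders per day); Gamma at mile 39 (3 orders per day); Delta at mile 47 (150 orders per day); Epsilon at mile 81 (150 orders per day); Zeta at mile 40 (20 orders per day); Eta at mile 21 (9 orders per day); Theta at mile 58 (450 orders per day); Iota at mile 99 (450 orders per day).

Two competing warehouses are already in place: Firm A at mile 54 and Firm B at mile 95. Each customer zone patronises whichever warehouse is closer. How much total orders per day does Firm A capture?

982

The indifferent point is the midpoint (54+95)/2 = 74.5; customer zones left of it (closer to Firm A at 54) go to Firm A, those right go to Firm B.
  Alpha at 9 (w=300) → Firm A
  Eta at 21 (w=9) → Firm A
  Gamma at 39 (w=3) → Firm A
  Zeta at 40 (w=20) → Firm A
  Delta at 47 (w=150) → Firm A
  Theta at 58 (w=450) → Firm A
  Beta at 61 (w=50) → Firm A
  Epsilon at 81 (w=150) → Firm B
  Iota at 99 (w=450) → Firm B
Firm A captures 982; Firm B captures 600.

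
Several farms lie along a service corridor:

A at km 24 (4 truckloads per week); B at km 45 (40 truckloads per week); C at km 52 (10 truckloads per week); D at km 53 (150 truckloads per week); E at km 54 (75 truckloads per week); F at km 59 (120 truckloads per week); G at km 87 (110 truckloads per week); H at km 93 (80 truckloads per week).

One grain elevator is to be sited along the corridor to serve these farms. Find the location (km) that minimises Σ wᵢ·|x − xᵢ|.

For a sum of weighted absolute distances on a line, the optimum is the weighted median (not the mean). Total weight W = 589; half-weight = 294.5.
Sort by position and accumulate weight:
  km 24 (A, w=4) → cum 4
  km 45 (B, w=40) → cum 44
  km 52 (C, w=10) → cum 54
  km 53 (D, w=150) → cum 204
  km 54 (E, w=75) → cum 279
  km 59 (F, w=120) → cum 399  ≥ 294.5 → median here
  km 87 (G, w=110) → cum 509
  km 93 (H, w=80) → cum 589
Optimal location: km 59.

x = 59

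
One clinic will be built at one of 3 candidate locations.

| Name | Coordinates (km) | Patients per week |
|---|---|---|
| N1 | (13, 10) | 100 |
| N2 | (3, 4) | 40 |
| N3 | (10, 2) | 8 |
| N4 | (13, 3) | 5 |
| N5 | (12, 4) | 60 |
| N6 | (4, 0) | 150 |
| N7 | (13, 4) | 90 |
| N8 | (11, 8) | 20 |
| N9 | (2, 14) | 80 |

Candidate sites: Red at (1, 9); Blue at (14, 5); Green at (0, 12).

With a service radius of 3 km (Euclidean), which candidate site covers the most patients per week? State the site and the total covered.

Blue, covering 155

Coverage radius r = 3 km; a point is covered iff (Δx)²+(Δy)² ≤ 3² = 9.
  Red (1, 9): covers {none} → 0
  Blue (14, 5): covers {N4, N5, N7} → 155
  Green (0, 12): covers {N9} → 80
Maximum coverage at Blue: 155 patients per week.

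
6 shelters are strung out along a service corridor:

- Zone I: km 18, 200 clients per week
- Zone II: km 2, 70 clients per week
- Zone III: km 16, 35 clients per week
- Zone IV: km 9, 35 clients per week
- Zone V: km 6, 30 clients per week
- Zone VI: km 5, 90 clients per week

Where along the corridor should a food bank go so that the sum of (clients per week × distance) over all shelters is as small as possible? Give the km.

x = 16

For a sum of weighted absolute distances on a line, the optimum is the weighted median (not the mean). Total weight W = 460; half-weight = 230.
Sort by position and accumulate weight:
  km 2 (Zone II, w=70) → cum 70
  km 5 (Zone VI, w=90) → cum 160
  km 6 (Zone V, w=30) → cum 190
  km 9 (Zone IV, w=35) → cum 225
  km 16 (Zone III, w=35) → cum 260  ≥ 230 → median here
  km 18 (Zone I, w=200) → cum 460
Optimal location: km 16.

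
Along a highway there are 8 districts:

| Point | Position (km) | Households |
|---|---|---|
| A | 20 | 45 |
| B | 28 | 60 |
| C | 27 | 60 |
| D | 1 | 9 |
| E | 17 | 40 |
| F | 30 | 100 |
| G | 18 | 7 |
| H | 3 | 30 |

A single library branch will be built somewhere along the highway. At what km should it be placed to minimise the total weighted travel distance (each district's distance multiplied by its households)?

x = 27

For a sum of weighted absolute distances on a line, the optimum is the weighted median (not the mean). Total weight W = 351; half-weight = 175.5.
Sort by position and accumulate weight:
  km 1 (D, w=9) → cum 9
  km 3 (H, w=30) → cum 39
  km 17 (E, w=40) → cum 79
  km 18 (G, w=7) → cum 86
  km 20 (A, w=45) → cum 131
  km 27 (C, w=60) → cum 191  ≥ 175.5 → median here
  km 28 (B, w=60) → cum 251
  km 30 (F, w=100) → cum 351
Optimal location: km 27.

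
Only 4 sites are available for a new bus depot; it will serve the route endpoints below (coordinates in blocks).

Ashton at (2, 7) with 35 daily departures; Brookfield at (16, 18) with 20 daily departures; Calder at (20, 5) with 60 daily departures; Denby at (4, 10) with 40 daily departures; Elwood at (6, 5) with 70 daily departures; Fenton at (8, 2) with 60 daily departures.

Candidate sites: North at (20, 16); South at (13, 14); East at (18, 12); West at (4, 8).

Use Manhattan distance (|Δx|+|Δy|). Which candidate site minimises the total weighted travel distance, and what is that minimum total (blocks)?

Total weighted distance at each candidate:
  North (20, 16): total = 5915
  South (13, 14): total = 4390
  East (18, 12): total = 4605
  West (4, 8): total = 2715
Minimum is at West with total 2715 blocks.

West, total 2715 blocks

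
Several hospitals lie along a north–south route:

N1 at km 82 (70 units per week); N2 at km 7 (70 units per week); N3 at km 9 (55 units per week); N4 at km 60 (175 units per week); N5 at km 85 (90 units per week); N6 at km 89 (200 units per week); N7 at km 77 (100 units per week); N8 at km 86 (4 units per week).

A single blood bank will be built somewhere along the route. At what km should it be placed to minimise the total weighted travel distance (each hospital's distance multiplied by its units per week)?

x = 77

For a sum of weighted absolute distances on a line, the optimum is the weighted median (not the mean). Total weight W = 764; half-weight = 382.
Sort by position and accumulate weight:
  km 7 (N2, w=70) → cum 70
  km 9 (N3, w=55) → cum 125
  km 60 (N4, w=175) → cum 300
  km 77 (N7, w=100) → cum 400  ≥ 382 → median here
  km 82 (N1, w=70) → cum 470
  km 85 (N5, w=90) → cum 560
  km 86 (N8, w=4) → cum 564
  km 89 (N6, w=200) → cum 764
Optimal location: km 77.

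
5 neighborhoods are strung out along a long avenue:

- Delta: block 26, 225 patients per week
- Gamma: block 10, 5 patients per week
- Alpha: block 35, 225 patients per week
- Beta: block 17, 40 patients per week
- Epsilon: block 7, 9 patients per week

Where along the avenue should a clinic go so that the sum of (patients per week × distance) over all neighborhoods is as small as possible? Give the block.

For a sum of weighted absolute distances on a line, the optimum is the weighted median (not the mean). Total weight W = 504; half-weight = 252.
Sort by position and accumulate weight:
  block 7 (Epsilon, w=9) → cum 9
  block 10 (Gamma, w=5) → cum 14
  block 17 (Beta, w=40) → cum 54
  block 26 (Delta, w=225) → cum 279  ≥ 252 → median here
  block 35 (Alpha, w=225) → cum 504
Optimal location: block 26.

x = 26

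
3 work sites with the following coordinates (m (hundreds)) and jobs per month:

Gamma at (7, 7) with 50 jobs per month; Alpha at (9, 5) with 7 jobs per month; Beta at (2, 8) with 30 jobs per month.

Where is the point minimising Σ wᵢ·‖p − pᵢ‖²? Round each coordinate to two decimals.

(5.44, 7.18)

The minimiser of Σwᵢ‖p−pᵢ‖² is the weighted centroid p* = (Σwᵢpᵢ)/(Σwᵢ).
Σwᵢ = 87.
Σwᵢxᵢ = 50·7 + 7·9 + 30·2 = 473.
Σwᵢyᵢ = 50·7 + 7·5 + 30·8 = 625.
x* = 473/87 = 5.44, y* = 625/87 = 7.18.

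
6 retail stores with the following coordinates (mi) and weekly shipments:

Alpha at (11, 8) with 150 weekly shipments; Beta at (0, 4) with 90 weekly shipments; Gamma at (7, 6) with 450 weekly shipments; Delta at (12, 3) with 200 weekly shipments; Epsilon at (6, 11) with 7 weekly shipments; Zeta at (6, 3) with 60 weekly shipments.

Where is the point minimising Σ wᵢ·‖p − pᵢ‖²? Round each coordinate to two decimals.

(7.94, 5.35)

The minimiser of Σwᵢ‖p−pᵢ‖² is the weighted centroid p* = (Σwᵢpᵢ)/(Σwᵢ).
Σwᵢ = 957.
Σwᵢxᵢ = 150·11 + 90·0 + 450·7 + 200·12 + 7·6 + 60·6 = 7602.
Σwᵢyᵢ = 150·8 + 90·4 + 450·6 + 200·3 + 7·11 + 60·3 = 5117.
x* = 7602/957 = 7.94, y* = 5117/957 = 5.35.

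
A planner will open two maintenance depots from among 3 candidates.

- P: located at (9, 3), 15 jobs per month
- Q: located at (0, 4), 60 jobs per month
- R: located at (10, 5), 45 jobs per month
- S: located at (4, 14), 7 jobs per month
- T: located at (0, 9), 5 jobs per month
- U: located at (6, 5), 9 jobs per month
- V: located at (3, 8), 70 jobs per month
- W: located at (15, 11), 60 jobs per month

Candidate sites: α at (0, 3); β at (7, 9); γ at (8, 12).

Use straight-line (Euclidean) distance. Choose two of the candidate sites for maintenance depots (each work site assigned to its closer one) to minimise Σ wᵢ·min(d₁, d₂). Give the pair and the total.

Evaluate every pair (each demand assigned to the nearer of the two):
  {α, β}: total = 1271.2
  {α, γ}: total = 1473.3
  {β, γ}: total = 1652.3
Best pair: {α, β} with total 1271.2.

{α, β}, total 1271.2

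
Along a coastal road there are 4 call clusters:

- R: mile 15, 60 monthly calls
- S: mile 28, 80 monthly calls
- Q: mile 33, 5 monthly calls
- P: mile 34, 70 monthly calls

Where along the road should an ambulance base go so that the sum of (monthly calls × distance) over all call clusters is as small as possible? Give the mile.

x = 28

For a sum of weighted absolute distances on a line, the optimum is the weighted median (not the mean). Total weight W = 215; half-weight = 107.5.
Sort by position and accumulate weight:
  mile 15 (R, w=60) → cum 60
  mile 28 (S, w=80) → cum 140  ≥ 107.5 → median here
  mile 33 (Q, w=5) → cum 145
  mile 34 (P, w=70) → cum 215
Optimal location: mile 28.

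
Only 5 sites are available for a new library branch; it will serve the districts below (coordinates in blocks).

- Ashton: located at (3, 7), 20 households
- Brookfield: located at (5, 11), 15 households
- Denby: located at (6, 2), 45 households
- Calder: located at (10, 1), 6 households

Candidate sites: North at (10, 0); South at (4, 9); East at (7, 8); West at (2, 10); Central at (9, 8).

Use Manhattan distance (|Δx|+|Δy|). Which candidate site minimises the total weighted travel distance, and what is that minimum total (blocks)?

Total weighted distance at each candidate:
  North (10, 0): total = 796
  South (4, 9): total = 594
  East (7, 8): total = 550
  West (2, 10): total = 782
  Central (9, 8): total = 698
Minimum is at East with total 550 blocks.

East, total 550 blocks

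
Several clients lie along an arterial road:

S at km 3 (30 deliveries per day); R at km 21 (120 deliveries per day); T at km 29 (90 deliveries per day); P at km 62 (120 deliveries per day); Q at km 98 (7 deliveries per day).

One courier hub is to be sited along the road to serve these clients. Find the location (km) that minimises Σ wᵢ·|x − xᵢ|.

For a sum of weighted absolute distances on a line, the optimum is the weighted median (not the mean). Total weight W = 367; half-weight = 183.5.
Sort by position and accumulate weight:
  km 3 (S, w=30) → cum 30
  km 21 (R, w=120) → cum 150
  km 29 (T, w=90) → cum 240  ≥ 183.5 → median here
  km 62 (P, w=120) → cum 360
  km 98 (Q, w=7) → cum 367
Optimal location: km 29.

x = 29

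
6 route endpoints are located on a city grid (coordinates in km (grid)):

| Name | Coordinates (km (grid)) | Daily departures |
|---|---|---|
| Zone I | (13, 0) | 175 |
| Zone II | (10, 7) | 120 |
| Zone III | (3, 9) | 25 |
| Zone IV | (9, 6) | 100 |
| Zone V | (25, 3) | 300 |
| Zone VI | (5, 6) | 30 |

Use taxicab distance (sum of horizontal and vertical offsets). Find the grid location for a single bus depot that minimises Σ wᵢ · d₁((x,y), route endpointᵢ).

(13, 3)

Manhattan distance separates: Σwᵢ(|x−xᵢ|+|y−yᵢ|) = Σwᵢ|x−xᵢ| + Σwᵢ|y−yᵢ|, so x and y are optimised independently as 1-D weighted medians.
Total weight W = 750; half = 375.
x-coordinate, sorted with cumulative weight:
  x=3 (Zone III, w=25) cum 25
  x=5 (Zone VI, w=30) cum 55
  x=9 (Zone IV, w=100) cum 155
  x=10 (Zone II, w=120) cum 275
  x=13 (Zone I, w=175) cum 450  ← median
  x=25 (Zone V, w=300) cum 750
⇒ x* = 13
y-coordinate, sorted with cumulative weight:
  y=0 (Zone I, w=175) cum 175
  y=3 (Zone V, w=300) cum 475  ← median
  y=6 (Zone IV, w=100) cum 575
  y=6 (Zone VI, w=30) cum 605
  y=7 (Zone II, w=120) cum 725
  y=9 (Zone III, w=25) cum 750
⇒ y* = 3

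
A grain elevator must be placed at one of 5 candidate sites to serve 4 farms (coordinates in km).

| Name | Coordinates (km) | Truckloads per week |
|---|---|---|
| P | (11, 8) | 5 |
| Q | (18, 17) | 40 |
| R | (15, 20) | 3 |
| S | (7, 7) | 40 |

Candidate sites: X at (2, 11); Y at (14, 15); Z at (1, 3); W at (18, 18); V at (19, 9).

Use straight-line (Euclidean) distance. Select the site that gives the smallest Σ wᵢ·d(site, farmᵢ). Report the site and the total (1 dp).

Total weighted distance at each candidate:
  X (2, 11): total = 1034.5
  Y (14, 15): total = 657.5
  Z (1, 3): total = 1291.3
  W (18, 18): total = 734.1
  V (19, 9): total = 884.5
Minimum is at Y with total 657.5 km.

Y, total 657.5 km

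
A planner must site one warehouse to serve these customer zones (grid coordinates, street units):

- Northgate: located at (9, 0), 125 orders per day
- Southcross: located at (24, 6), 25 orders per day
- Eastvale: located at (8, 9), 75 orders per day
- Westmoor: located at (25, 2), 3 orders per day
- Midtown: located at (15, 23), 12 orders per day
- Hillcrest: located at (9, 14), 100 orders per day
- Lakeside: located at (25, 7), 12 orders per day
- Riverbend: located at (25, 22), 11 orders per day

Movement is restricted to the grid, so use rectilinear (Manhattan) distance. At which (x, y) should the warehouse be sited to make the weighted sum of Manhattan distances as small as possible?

Manhattan distance separates: Σwᵢ(|x−xᵢ|+|y−yᵢ|) = Σwᵢ|x−xᵢ| + Σwᵢ|y−yᵢ|, so x and y are optimised independently as 1-D weighted medians.
Total weight W = 363; half = 181.5.
x-coordinate, sorted with cumulative weight:
  x=8 (Eastvale, w=75) cum 75
  x=9 (Northgate, w=125) cum 200  ← median
  x=9 (Hillcrest, w=100) cum 300
  x=15 (Midtown, w=12) cum 312
  x=24 (Southcross, w=25) cum 337
  x=25 (Westmoor, w=3) cum 340
  x=25 (Lakeside, w=12) cum 352
  x=25 (Riverbend, w=11) cum 363
⇒ x* = 9
y-coordinate, sorted with cumulative weight:
  y=0 (Northgate, w=125) cum 125
  y=2 (Westmoor, w=3) cum 128
  y=6 (Southcross, w=25) cum 153
  y=7 (Lakeside, w=12) cum 165
  y=9 (Eastvale, w=75) cum 240  ← median
  y=14 (Hillcrest, w=100) cum 340
  y=22 (Riverbend, w=11) cum 351
  y=23 (Midtown, w=12) cum 363
⇒ y* = 9

(9, 9)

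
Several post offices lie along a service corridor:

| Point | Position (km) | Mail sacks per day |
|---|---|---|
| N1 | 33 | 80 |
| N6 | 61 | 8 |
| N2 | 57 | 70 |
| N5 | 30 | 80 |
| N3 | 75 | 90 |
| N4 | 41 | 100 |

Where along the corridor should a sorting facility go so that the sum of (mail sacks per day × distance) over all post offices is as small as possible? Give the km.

x = 41

For a sum of weighted absolute distances on a line, the optimum is the weighted median (not the mean). Total weight W = 428; half-weight = 214.
Sort by position and accumulate weight:
  km 30 (N5, w=80) → cum 80
  km 33 (N1, w=80) → cum 160
  km 41 (N4, w=100) → cum 260  ≥ 214 → median here
  km 57 (N2, w=70) → cum 330
  km 61 (N6, w=8) → cum 338
  km 75 (N3, w=90) → cum 428
Optimal location: km 41.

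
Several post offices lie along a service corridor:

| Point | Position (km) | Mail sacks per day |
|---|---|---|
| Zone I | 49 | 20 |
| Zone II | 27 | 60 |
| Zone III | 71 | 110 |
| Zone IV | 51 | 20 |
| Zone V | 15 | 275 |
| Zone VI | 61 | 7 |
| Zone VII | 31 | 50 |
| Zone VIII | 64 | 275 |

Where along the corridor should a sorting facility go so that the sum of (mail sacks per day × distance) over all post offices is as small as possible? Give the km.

x = 51

For a sum of weighted absolute distances on a line, the optimum is the weighted median (not the mean). Total weight W = 817; half-weight = 408.5.
Sort by position and accumulate weight:
  km 15 (Zone V, w=275) → cum 275
  km 27 (Zone II, w=60) → cum 335
  km 31 (Zone VII, w=50) → cum 385
  km 49 (Zone I, w=20) → cum 405
  km 51 (Zone IV, w=20) → cum 425  ≥ 408.5 → median here
  km 61 (Zone VI, w=7) → cum 432
  km 64 (Zone VIII, w=275) → cum 707
  km 71 (Zone III, w=110) → cum 817
Optimal location: km 51.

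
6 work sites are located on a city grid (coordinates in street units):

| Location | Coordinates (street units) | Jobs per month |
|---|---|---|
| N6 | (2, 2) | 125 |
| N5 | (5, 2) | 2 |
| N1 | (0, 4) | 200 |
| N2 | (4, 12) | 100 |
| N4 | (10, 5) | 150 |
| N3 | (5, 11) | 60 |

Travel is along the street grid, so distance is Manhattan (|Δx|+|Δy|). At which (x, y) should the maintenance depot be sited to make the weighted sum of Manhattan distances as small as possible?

Manhattan distance separates: Σwᵢ(|x−xᵢ|+|y−yᵢ|) = Σwᵢ|x−xᵢ| + Σwᵢ|y−yᵢ|, so x and y are optimised independently as 1-D weighted medians.
Total weight W = 637; half = 318.5.
x-coordinate, sorted with cumulative weight:
  x=0 (N1, w=200) cum 200
  x=2 (N6, w=125) cum 325  ← median
  x=4 (N2, w=100) cum 425
  x=5 (N5, w=2) cum 427
  x=5 (N3, w=60) cum 487
  x=10 (N4, w=150) cum 637
⇒ x* = 2
y-coordinate, sorted with cumulative weight:
  y=2 (N6, w=125) cum 125
  y=2 (N5, w=2) cum 127
  y=4 (N1, w=200) cum 327  ← median
  y=5 (N4, w=150) cum 477
  y=11 (N3, w=60) cum 537
  y=12 (N2, w=100) cum 637
⇒ y* = 4

(2, 4)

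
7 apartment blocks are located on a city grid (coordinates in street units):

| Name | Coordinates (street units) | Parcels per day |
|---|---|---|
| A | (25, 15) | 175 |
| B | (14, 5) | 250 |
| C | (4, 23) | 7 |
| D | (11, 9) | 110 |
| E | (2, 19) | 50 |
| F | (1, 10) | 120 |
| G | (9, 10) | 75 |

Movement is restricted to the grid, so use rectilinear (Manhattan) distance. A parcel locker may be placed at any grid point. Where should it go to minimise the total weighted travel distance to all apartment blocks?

Manhattan distance separates: Σwᵢ(|x−xᵢ|+|y−yᵢ|) = Σwᵢ|x−xᵢ| + Σwᵢ|y−yᵢ|, so x and y are optimised independently as 1-D weighted medians.
Total weight W = 787; half = 393.5.
x-coordinate, sorted with cumulative weight:
  x=1 (F, w=120) cum 120
  x=2 (E, w=50) cum 170
  x=4 (C, w=7) cum 177
  x=9 (G, w=75) cum 252
  x=11 (D, w=110) cum 362
  x=14 (B, w=250) cum 612  ← median
  x=25 (A, w=175) cum 787
⇒ x* = 14
y-coordinate, sorted with cumulative weight:
  y=5 (B, w=250) cum 250
  y=9 (D, w=110) cum 360
  y=10 (F, w=120) cum 480  ← median
  y=10 (G, w=75) cum 555
  y=15 (A, w=175) cum 730
  y=19 (E, w=50) cum 780
  y=23 (C, w=7) cum 787
⇒ y* = 10

(14, 10)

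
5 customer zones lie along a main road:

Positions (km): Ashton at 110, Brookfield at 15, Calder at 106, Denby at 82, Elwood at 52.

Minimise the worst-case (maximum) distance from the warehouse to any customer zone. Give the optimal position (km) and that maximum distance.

The 1-center on a line is the midpoint of the two extreme points: leftmost at 15, rightmost at 110.
Optimal location = (15 + 110)/2 = 62.5; maximum distance = (110 − 15)/2 = 47.5.

location 62.5, max distance 47.5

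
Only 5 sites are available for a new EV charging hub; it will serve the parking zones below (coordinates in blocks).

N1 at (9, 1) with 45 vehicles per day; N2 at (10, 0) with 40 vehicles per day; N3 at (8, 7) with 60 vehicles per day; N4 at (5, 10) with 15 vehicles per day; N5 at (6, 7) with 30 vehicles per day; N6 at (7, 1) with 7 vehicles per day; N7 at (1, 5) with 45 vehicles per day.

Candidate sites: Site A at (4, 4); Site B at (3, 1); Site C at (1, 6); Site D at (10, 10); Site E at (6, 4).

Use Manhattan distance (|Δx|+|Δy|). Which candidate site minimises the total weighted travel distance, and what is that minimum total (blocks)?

Total weighted distance at each candidate:
  Site A (4, 4): total = 1657
  Site B (3, 1): total = 1983
  Site C (1, 6): total = 2087
  Site D (10, 10): total = 2149
  Site E (6, 4): total = 1383
Minimum is at Site E with total 1383 blocks.

Site E, total 1383 blocks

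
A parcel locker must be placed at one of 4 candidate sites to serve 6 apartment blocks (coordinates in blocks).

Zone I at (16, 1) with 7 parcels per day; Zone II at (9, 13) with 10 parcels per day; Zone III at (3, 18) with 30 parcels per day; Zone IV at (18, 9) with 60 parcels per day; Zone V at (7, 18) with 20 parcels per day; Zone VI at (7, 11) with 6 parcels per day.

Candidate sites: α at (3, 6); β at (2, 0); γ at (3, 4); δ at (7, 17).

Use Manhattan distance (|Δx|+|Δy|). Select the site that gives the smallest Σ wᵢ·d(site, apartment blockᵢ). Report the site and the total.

Total weighted distance at each candidate:
  α (3, 6): total = 2070
  β (2, 0): total = 2931
  γ (3, 4): total = 2308
  δ (7, 17): total = 1581
Minimum is at δ with total 1581 blocks.

δ, total 1581 blocks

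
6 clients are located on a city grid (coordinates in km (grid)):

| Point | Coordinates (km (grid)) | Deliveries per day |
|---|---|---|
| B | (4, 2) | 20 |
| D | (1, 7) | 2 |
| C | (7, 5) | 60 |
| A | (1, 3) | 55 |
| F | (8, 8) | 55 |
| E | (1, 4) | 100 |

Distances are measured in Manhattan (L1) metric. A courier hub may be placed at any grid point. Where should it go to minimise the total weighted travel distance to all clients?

Manhattan distance separates: Σwᵢ(|x−xᵢ|+|y−yᵢ|) = Σwᵢ|x−xᵢ| + Σwᵢ|y−yᵢ|, so x and y are optimised independently as 1-D weighted medians.
Total weight W = 292; half = 146.
x-coordinate, sorted with cumulative weight:
  x=1 (D, w=2) cum 2
  x=1 (A, w=55) cum 57
  x=1 (E, w=100) cum 157  ← median
  x=4 (B, w=20) cum 177
  x=7 (C, w=60) cum 237
  x=8 (F, w=55) cum 292
⇒ x* = 1
y-coordinate, sorted with cumulative weight:
  y=2 (B, w=20) cum 20
  y=3 (A, w=55) cum 75
  y=4 (E, w=100) cum 175  ← median
  y=5 (C, w=60) cum 235
  y=7 (D, w=2) cum 237
  y=8 (F, w=55) cum 292
⇒ y* = 4

(1, 4)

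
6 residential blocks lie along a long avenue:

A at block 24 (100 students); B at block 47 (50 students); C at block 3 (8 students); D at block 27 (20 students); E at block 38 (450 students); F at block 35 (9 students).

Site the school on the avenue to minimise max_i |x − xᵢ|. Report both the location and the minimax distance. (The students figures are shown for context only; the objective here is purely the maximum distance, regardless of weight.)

location 25, max distance 22

The 1-center on a line is the midpoint of the two extreme points: leftmost at 3, rightmost at 47.
Optimal location = (3 + 47)/2 = 25; maximum distance = (47 − 3)/2 = 22.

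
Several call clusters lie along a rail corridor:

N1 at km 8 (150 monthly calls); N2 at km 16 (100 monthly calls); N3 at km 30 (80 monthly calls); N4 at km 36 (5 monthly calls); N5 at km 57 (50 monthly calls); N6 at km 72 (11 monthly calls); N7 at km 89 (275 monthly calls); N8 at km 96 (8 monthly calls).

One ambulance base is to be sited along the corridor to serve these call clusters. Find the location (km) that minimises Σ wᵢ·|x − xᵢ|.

x = 57

For a sum of weighted absolute distances on a line, the optimum is the weighted median (not the mean). Total weight W = 679; half-weight = 339.5.
Sort by position and accumulate weight:
  km 8 (N1, w=150) → cum 150
  km 16 (N2, w=100) → cum 250
  km 30 (N3, w=80) → cum 330
  km 36 (N4, w=5) → cum 335
  km 57 (N5, w=50) → cum 385  ≥ 339.5 → median here
  km 72 (N6, w=11) → cum 396
  km 89 (N7, w=275) → cum 671
  km 96 (N8, w=8) → cum 679
Optimal location: km 57.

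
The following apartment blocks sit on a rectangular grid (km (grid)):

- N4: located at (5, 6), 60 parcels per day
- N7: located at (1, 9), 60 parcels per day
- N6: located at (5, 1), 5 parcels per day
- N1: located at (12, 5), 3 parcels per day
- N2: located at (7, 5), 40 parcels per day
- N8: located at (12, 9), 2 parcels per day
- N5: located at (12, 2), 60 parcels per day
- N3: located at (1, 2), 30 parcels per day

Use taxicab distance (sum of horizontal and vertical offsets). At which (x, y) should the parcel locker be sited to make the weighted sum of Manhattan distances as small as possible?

(5, 5)

Manhattan distance separates: Σwᵢ(|x−xᵢ|+|y−yᵢ|) = Σwᵢ|x−xᵢ| + Σwᵢ|y−yᵢ|, so x and y are optimised independently as 1-D weighted medians.
Total weight W = 260; half = 130.
x-coordinate, sorted with cumulative weight:
  x=1 (N7, w=60) cum 60
  x=1 (N3, w=30) cum 90
  x=5 (N4, w=60) cum 150  ← median
  x=5 (N6, w=5) cum 155
  x=7 (N2, w=40) cum 195
  x=12 (N1, w=3) cum 198
  x=12 (N8, w=2) cum 200
  x=12 (N5, w=60) cum 260
⇒ x* = 5
y-coordinate, sorted with cumulative weight:
  y=1 (N6, w=5) cum 5
  y=2 (N5, w=60) cum 65
  y=2 (N3, w=30) cum 95
  y=5 (N1, w=3) cum 98
  y=5 (N2, w=40) cum 138  ← median
  y=6 (N4, w=60) cum 198
  y=9 (N7, w=60) cum 258
  y=9 (N8, w=2) cum 260
⇒ y* = 5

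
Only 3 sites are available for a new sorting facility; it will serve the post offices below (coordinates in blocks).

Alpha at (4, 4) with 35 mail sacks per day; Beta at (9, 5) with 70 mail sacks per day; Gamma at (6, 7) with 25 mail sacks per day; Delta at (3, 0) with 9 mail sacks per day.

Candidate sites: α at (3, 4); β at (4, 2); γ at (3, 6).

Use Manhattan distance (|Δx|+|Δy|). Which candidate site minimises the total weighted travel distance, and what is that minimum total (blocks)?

α, total 711 blocks

Total weighted distance at each candidate:
  α (3, 4): total = 711
  β (4, 2): total = 832
  γ (3, 6): total = 749
Minimum is at α with total 711 blocks.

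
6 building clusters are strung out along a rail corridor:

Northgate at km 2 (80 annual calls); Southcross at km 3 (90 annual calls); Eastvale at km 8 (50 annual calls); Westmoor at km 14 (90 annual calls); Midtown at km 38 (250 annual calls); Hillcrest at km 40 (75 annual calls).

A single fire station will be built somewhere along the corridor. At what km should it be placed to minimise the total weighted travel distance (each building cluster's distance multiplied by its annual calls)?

For a sum of weighted absolute distances on a line, the optimum is the weighted median (not the mean). Total weight W = 635; half-weight = 317.5.
Sort by position and accumulate weight:
  km 2 (Northgate, w=80) → cum 80
  km 3 (Southcross, w=90) → cum 170
  km 8 (Eastvale, w=50) → cum 220
  km 14 (Westmoor, w=90) → cum 310
  km 38 (Midtown, w=250) → cum 560  ≥ 317.5 → median here
  km 40 (Hillcrest, w=75) → cum 635
Optimal location: km 38.

x = 38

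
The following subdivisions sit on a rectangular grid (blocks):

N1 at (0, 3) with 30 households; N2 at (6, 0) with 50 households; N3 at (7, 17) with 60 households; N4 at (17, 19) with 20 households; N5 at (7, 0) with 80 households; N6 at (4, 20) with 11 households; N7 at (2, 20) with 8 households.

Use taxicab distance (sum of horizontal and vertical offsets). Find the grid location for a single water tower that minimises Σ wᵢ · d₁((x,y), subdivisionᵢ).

(7, 0)

Manhattan distance separates: Σwᵢ(|x−xᵢ|+|y−yᵢ|) = Σwᵢ|x−xᵢ| + Σwᵢ|y−yᵢ|, so x and y are optimised independently as 1-D weighted medians.
Total weight W = 259; half = 129.5.
x-coordinate, sorted with cumulative weight:
  x=0 (N1, w=30) cum 30
  x=2 (N7, w=8) cum 38
  x=4 (N6, w=11) cum 49
  x=6 (N2, w=50) cum 99
  x=7 (N3, w=60) cum 159  ← median
  x=7 (N5, w=80) cum 239
  x=17 (N4, w=20) cum 259
⇒ x* = 7
y-coordinate, sorted with cumulative weight:
  y=0 (N2, w=50) cum 50
  y=0 (N5, w=80) cum 130  ← median
  y=3 (N1, w=30) cum 160
  y=17 (N3, w=60) cum 220
  y=19 (N4, w=20) cum 240
  y=20 (N6, w=11) cum 251
  y=20 (N7, w=8) cum 259
⇒ y* = 0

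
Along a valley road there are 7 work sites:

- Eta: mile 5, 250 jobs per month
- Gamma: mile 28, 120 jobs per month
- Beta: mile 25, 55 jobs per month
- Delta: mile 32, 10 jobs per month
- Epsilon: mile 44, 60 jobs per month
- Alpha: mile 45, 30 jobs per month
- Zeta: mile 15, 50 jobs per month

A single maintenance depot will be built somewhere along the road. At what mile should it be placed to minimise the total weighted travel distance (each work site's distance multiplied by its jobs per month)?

For a sum of weighted absolute distances on a line, the optimum is the weighted median (not the mean). Total weight W = 575; half-weight = 287.5.
Sort by position and accumulate weight:
  mile 5 (Eta, w=250) → cum 250
  mile 15 (Zeta, w=50) → cum 300  ≥ 287.5 → median here
  mile 25 (Beta, w=55) → cum 355
  mile 28 (Gamma, w=120) → cum 475
  mile 32 (Delta, w=10) → cum 485
  mile 44 (Epsilon, w=60) → cum 545
  mile 45 (Alpha, w=30) → cum 575
Optimal location: mile 15.

x = 15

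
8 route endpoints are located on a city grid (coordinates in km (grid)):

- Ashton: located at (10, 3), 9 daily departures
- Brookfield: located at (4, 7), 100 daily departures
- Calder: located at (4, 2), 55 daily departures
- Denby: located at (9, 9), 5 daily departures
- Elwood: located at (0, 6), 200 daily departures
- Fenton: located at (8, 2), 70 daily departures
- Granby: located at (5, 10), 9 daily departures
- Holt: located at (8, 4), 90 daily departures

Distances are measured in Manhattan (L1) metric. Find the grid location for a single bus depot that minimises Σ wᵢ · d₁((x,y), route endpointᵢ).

Manhattan distance separates: Σwᵢ(|x−xᵢ|+|y−yᵢ|) = Σwᵢ|x−xᵢ| + Σwᵢ|y−yᵢ|, so x and y are optimised independently as 1-D weighted medians.
Total weight W = 538; half = 269.
x-coordinate, sorted with cumulative weight:
  x=0 (Elwood, w=200) cum 200
  x=4 (Brookfield, w=100) cum 300  ← median
  x=4 (Calder, w=55) cum 355
  x=5 (Granby, w=9) cum 364
  x=8 (Fenton, w=70) cum 434
  x=8 (Holt, w=90) cum 524
  x=9 (Denby, w=5) cum 529
  x=10 (Ashton, w=9) cum 538
⇒ x* = 4
y-coordinate, sorted with cumulative weight:
  y=2 (Calder, w=55) cum 55
  y=2 (Fenton, w=70) cum 125
  y=3 (Ashton, w=9) cum 134
  y=4 (Holt, w=90) cum 224
  y=6 (Elwood, w=200) cum 424  ← median
  y=7 (Brookfield, w=100) cum 524
  y=9 (Denby, w=5) cum 529
  y=10 (Granby, w=9) cum 538
⇒ y* = 6

(4, 6)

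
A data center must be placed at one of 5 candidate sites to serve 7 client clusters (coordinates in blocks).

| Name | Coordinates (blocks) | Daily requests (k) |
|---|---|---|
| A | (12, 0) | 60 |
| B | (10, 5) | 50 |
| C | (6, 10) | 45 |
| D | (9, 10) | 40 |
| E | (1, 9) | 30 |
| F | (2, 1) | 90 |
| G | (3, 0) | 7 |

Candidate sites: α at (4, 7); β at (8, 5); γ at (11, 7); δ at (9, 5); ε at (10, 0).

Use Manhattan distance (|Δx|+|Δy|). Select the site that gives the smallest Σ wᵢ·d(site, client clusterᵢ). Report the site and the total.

Total weighted distance at each candidate:
  α (4, 7): total = 2771
  β (8, 5): total = 2495
  γ (11, 7): total = 3005
  δ (9, 5): total = 2517
  ε (10, 0): total = 2839
Minimum is at β with total 2495 blocks.

β, total 2495 blocks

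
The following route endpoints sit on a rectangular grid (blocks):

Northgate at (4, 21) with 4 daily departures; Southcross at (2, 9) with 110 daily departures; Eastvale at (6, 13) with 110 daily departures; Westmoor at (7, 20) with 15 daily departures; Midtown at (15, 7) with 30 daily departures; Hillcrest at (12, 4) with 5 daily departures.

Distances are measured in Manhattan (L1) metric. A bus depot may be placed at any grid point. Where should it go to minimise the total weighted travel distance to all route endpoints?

(6, 9)

Manhattan distance separates: Σwᵢ(|x−xᵢ|+|y−yᵢ|) = Σwᵢ|x−xᵢ| + Σwᵢ|y−yᵢ|, so x and y are optimised independently as 1-D weighted medians.
Total weight W = 274; half = 137.
x-coordinate, sorted with cumulative weight:
  x=2 (Southcross, w=110) cum 110
  x=4 (Northgate, w=4) cum 114
  x=6 (Eastvale, w=110) cum 224  ← median
  x=7 (Westmoor, w=15) cum 239
  x=12 (Hillcrest, w=5) cum 244
  x=15 (Midtown, w=30) cum 274
⇒ x* = 6
y-coordinate, sorted with cumulative weight:
  y=4 (Hillcrest, w=5) cum 5
  y=7 (Midtown, w=30) cum 35
  y=9 (Southcross, w=110) cum 145  ← median
  y=13 (Eastvale, w=110) cum 255
  y=20 (Westmoor, w=15) cum 270
  y=21 (Northgate, w=4) cum 274
⇒ y* = 9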